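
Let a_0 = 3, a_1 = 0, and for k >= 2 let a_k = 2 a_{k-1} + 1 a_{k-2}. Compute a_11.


Iterating the recurrence forward:
a_0 = 3
a_1 = 0
a_2 = 2*0 + 1*3 = 3
a_3 = 2*3 + 1*0 = 6
a_4 = 2*6 + 1*3 = 15
a_5 = 2*15 + 1*6 = 36
a_6 = 2*36 + 1*15 = 87
a_7 = 2*87 + 1*36 = 210
a_8 = 2*210 + 1*87 = 507
a_9 = 2*507 + 1*210 = 1224
a_10 = 2*1224 + 1*507 = 2955
a_11 = 2*2955 + 1*1224 = 7134
So a_11 = 7134.

7134


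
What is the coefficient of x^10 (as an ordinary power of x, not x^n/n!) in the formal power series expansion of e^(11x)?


The exponential series is e^y = sum_{k>=0} y^k / k!. Substituting y = 11x gives
e^(11x) = sum_{k>=0} 11^k x^k / k!.
So the coefficient of x^n is a^n/n! with a = 11, n = 10:
11^10 / 10! = 25937424601/3628800 = 25937424601/3628800

25937424601/3628800


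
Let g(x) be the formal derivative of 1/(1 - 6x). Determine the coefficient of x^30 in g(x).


Differentiate termwise: d/dx sum_{k>=0} 6^k x^k = sum_{k>=1} k 6^k x^(k-1) = sum_{j>=0} (j+1) 6^(j+1) x^j.
Equivalently, d/dx [1/(1 - 6x)] = 6/(1 - 6x)^2.
For j = 30: 31 * 6^31 = 31 * 1326443518324400147398656 = 41119749068056404569358336.

41119749068056404569358336


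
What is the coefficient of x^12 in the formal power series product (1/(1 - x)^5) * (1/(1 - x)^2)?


Combine the factors: (1/(1 - x)^5) * (1/(1 - x)^2) = 1/(1 - x)^7.
Then use 1/(1 - x)^r = sum_{k>=0} C(k + r - 1, r - 1) x^k with r = 7 and k = 12:
C(18, 6) = 18564.

18564


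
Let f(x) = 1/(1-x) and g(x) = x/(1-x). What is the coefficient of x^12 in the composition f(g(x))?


First simplify the composition: f(g(x)) = 1/(1 - x/(1-x)) = (1-x)/((1-x) - x) = (1-x)/(1-2x).
Now extract the coefficient. Write (1-x)/(1-2x) = 1/(1-2x) - x/(1-2x).
The coefficient of x^n in 1/(1-2x) is 2^n, and in x/(1-2x) is 2^(n-1) (for n >= 1).
So the coefficient of x^12 is 2^12 - 2^11 = 4096 - 2048 = 2048.

2048


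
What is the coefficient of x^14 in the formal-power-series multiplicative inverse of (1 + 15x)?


The inverse is 1/(1 + 15x). Apply the geometric identity 1/(1 - y) = sum_{k>=0} y^k with y = -15x:
1/(1 + 15x) = sum_{k>=0} (-15)^k x^k.
So the coefficient of x^14 is (-15)^14 = 29192926025390625.

29192926025390625


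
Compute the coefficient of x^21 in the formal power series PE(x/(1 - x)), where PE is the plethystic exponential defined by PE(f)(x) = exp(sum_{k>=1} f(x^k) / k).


For f(x) = x/(1 - x) we have
sum_{k>=1} f(x^k) / k = sum_{k>=1} (1/k) * x^k / (1 - x^k) = sum_{k, m >= 1} x^(k m) / k,
which after exponentiating simplifies to
PE(x/(1 - x)) = prod_{k>=1} 1 / (1 - x^k).
This is the generating function for the partition function p(n), so the coefficient of x^21 is p(21).
Computing p(21) by dynamic programming over parts 1, 2, ..., 21: p(21) = 792.

792


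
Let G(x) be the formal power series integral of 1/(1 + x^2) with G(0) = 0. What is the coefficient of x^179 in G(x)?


1/(1 + x^2) = sum_{j>=0} (-1)^j x^(2j). Integrating termwise with G(0) = 0:
G(x) = sum_{j>=0} (-1)^j x^(2j+1) / (2j+1) = arctan(x).
Only odd powers are nonzero. For x^179 write 179 = 2*89 + 1, giving
(-1)^89 / 179 = -1/179 = -1/179.

-1/179


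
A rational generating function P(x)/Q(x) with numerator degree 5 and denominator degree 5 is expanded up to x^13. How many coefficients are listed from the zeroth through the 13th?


Expanding up to x^13 gives the coefficients for x^0, x^1, ..., x^13.
That is 13 + 1 = 14 coefficients in total.

14


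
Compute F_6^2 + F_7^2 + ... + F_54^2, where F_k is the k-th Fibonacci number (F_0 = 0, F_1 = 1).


There is a standard identity sum_{k=0}^{N} F_k^2 = F_N * F_{N+1} (proved inductively from the telescoping relation F_k^2 = F_k F_{k+1} - F_{k-1} F_k). Then
sum_{k=6}^{54} F_k^2 = F_54 F_55 - F_5 F_6.
Computing: F_54 = 86267571272, F_55 = 139583862445, F_5 = 5, F_6 = 8.
Sum = 86267571272 * 139583862445 - 5 * 8 = 12041560801895081680000.

12041560801895081680000


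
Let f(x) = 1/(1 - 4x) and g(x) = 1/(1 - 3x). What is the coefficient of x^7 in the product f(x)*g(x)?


The coefficient of x^n in f*g is the Cauchy product: sum_{k=0}^{n} a^k * b^(n-k).
With a=4, b=3, n=7:
sum_{k=0}^{7} 4^k * 3^(7-k)
= 58975

58975


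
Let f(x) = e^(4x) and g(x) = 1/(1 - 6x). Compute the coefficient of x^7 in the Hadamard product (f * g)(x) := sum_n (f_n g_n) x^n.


Expanding: f_k = 4^k/k! (from e^(4x)) and g_k = 6^k (from 1/(1 - 6x)). So the Hadamard coefficient (f * g)_k = 4^k 6^k / k! = (24)^k / k!.
For k = 7: 24^7/7! = 4586471424/5040 = 31850496/35.

31850496/35


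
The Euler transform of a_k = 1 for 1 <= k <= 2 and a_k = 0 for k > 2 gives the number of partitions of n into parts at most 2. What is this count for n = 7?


Partitions of 7 into parts at most 2:
Using generating function (1-x)^(-1)(1-x^2)^(-1),
the coefficient of x^7 = 4

4


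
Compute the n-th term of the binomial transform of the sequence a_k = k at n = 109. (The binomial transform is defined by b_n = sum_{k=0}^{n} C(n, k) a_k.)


With a_k = k, b_n = sum_{k=0}^{n} C(n, k) k. Using k * C(n, k) = n * C(n-1, k-1) gives b_n = n * sum_{k>=1} C(n-1, k-1) = n * 2^(n-1).
For n = 109: 109 * 2^108 = 109 * 324518553658426726783156020576256 = 35372522348768513219364006242811904.

35372522348768513219364006242811904


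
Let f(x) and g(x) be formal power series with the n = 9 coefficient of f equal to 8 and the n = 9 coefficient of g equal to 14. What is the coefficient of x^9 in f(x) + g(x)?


Addition of formal power series is termwise.
The coefficient of x^9 in f + g = 8 + 14
= 22

22


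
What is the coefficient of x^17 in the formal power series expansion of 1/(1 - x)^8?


The negative binomial / multiset identity is
1/(1 - x)^r = sum_{k>=0} C(k + r - 1, r - 1) x^k.
Here r = 8 and k = 17, so the coefficient is
C(17 + 7, 7) = C(24, 7)
= 346104

346104


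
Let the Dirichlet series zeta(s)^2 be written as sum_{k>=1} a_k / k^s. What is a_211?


The Dirichlet convolution of the constant function 1 with itself gives (1 * 1)(k) = sum_{d | k} 1 = d(k), the number of positive divisors of k.
Since zeta(s) = sum_{k>=1} 1/k^s, we have zeta(s)^2 = sum_{k>=1} d(k)/k^s, so a_k = d(k).
For k = 211: the divisors are 1, 211.
Count = 2.

2


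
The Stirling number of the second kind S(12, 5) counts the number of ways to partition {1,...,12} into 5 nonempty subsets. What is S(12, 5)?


Using the explicit formula S(n,k) = (1/k!) sum_{j=0}^{k} (-1)^(k-j) C(k,j) j^n:
S(12, 5) = 1379400
Equivalently, S(n,k) is n! times the coefficient of x^n in the EGF (e^x - 1)^k / k!.

1379400


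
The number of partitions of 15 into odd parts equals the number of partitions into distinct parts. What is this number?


Computing partitions of 15 into odd parts (1, 3, 5, ...):
Using the generating function prod_{k>=0} 1/(1-x^(2k+1)),
the count is 27

27


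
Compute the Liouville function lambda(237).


The Liouville function is lambda(k) = (-1)^Omega(k), where Omega(k) counts the prime factors of k with multiplicity.
Factoring: 237 = 3 * 79, so Omega(237) = 2.
lambda(237) = (-1)^2 = 1.

1


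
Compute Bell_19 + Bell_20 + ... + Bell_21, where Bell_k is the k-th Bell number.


Recall Bell_k counts set partitions of a k-set (with Bell_0 = 1 by convention).
Bell_19 through Bell_21: 5832742205057, 51724158235372, 474869816156751
Sum = 5832742205057 + 51724158235372 + 474869816156751 = 532426716597180.

532426716597180


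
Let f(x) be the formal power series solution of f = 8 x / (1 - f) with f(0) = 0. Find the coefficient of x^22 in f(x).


Apply Lagrange inversion: f = 8 x * phi(f) with phi(t) = 1/(1 - t), so
[x^n] f = 8^n * (1/n) [t^(n-1)] phi(t)^n = 8^n * (1/n) [t^(n-1)] (1 - t)^(-n) = 8^n * (1/n) C(2n - 2, n - 1) = 8^n * C_{n-1}.
For n = 22: C_21 = C(42, 21) / 22 = 538257874440/22 = 24466267020.
With the 8^22 = 73786976294838206464 factor, the coefficient is 73786976294838206464 * 24466267020 = 1805291864627921807046114017280.

1805291864627921807046114017280


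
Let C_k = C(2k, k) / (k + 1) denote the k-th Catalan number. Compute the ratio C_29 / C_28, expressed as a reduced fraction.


Using C_k = (2k)! / (k! (k+1)!), the ratio C_{k+1}/C_k simplifies to
C_{k+1}/C_k = [(2k+2)! / ((k+1)! (k+2)!)] * [k! (k+1)! / (2k)!]
 = (2k+2)(2k+1) / ((k+1)(k+2)) = 2(2k+1) / (k+2).
For k = 28: 2(2*28 + 1) / (28 + 2) = 114/30 = 19/5.

19/5


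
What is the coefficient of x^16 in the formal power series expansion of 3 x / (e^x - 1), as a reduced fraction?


The exponential generating function for Bernoulli numbers is
x / (e^x - 1) = sum_{k>=0} B_k x^k / k!.
So the coefficient of x^16 in 3 x / (e^x - 1) is 3 B_16 / 16!.
Computing: B_16 = -3617/510, 16! = 20922789888000, giving
3 * -3617/510 / 20922789888000 = -3617/3556874280960000.

-3617/3556874280960000


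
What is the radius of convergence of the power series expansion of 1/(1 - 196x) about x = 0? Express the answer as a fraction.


Expanding 1/(1 - 196x) = sum_{k>=0} 196^k x^k, the series converges when |196x| < 1, i.e., |x| < 1/196.
So the radius of convergence is 1/196 = 1/196.

1/196


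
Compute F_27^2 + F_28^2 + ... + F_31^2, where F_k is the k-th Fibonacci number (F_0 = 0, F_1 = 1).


There is a standard identity sum_{k=0}^{N} F_k^2 = F_N * F_{N+1} (proved inductively from the telescoping relation F_k^2 = F_k F_{k+1} - F_{k-1} F_k). Then
sum_{k=27}^{31} F_k^2 = F_31 F_32 - F_26 F_27.
Computing: F_31 = 1346269, F_32 = 2178309, F_26 = 121393, F_27 = 196418.
Sum = 1346269 * 2178309 - 121393 * 196418 = 2908746108847.

2908746108847


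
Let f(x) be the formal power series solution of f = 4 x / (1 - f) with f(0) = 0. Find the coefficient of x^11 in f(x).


Apply Lagrange inversion: f = 4 x * phi(f) with phi(t) = 1/(1 - t), so
[x^n] f = 4^n * (1/n) [t^(n-1)] phi(t)^n = 4^n * (1/n) [t^(n-1)] (1 - t)^(-n) = 4^n * (1/n) C(2n - 2, n - 1) = 4^n * C_{n-1}.
For n = 11: C_10 = C(20, 10) / 11 = 184756/11 = 16796.
With the 4^11 = 4194304 factor, the coefficient is 4194304 * 16796 = 70447529984.

70447529984


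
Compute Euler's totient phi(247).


phi(n) counts integers in [1, n] coprime to n. Using the multiplicative formula phi(n) = n * prod_{p | n} (1 - 1/p):
247 = 13 * 19, so
phi(247) = 247 * (1 - 1/13) * (1 - 1/19) = 216.

216


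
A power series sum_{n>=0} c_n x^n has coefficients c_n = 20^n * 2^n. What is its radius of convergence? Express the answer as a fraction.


By the root test (Cauchy-Hadamard), the radius is R = 1 / limsup_n |c_n|^(1/n).
Here |c_n|^(1/n) = (20^n * 2^n)^(1/n) = 20 * 2 = 40 for all n.
So R = 1/40 = 1/40.

1/40


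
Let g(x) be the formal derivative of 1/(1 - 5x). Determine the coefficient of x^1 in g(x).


Differentiate termwise: d/dx sum_{k>=0} 5^k x^k = sum_{k>=1} k 5^k x^(k-1) = sum_{j>=0} (j+1) 5^(j+1) x^j.
Equivalently, d/dx [1/(1 - 5x)] = 5/(1 - 5x)^2.
For j = 1: 2 * 5^2 = 2 * 25 = 50.

50


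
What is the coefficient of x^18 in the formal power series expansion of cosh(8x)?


The Maclaurin series is cosh(t) = sum_{m>=0} t^(2m) / (2m)!, so substituting t = 8x, only even powers of x are nonzero, with coefficient of x^(2m) equal to 8^(2m) / (2m)!.
For x^18 the coefficient is 8^18/18! = 18014398509481984/6402373705728000 = 274877906944/97692469875.

274877906944/97692469875


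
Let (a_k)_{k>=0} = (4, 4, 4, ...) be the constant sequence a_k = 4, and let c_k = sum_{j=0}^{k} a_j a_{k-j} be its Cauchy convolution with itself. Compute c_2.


Since a_j = 4 for all j >= 0, the convolution sum becomes
c_k = sum_{j=0}^{k} 4 * 4 = 16 * (k + 1).
Equivalently, the generating function of (a_k) is 4/(1 - x) and its square is 16/(1 - x)^2 = sum_{k>=0} 16(k + 1) x^k.
For k = 2: 16 * 3 = 48.

48


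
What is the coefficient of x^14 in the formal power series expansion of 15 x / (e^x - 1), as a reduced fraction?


The exponential generating function for Bernoulli numbers is
x / (e^x - 1) = sum_{k>=0} B_k x^k / k!.
So the coefficient of x^14 in 15 x / (e^x - 1) is 15 B_14 / 14!.
Computing: B_14 = 7/6, 14! = 87178291200, giving
15 * 7/6 / 87178291200 = 1/4981616640.

1/4981616640


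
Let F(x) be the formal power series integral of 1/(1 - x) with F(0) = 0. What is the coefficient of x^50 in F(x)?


1/(1 - x) = sum_{k>=0} x^k. Integrating termwise and using F(0) = 0 gives
F(x) = sum_{k>=0} x^(k+1) / (k+1) = sum_{m>=1} x^m / m = -ln(1 - x).
So the coefficient of x^50 is 1/50 = 1/50.

1/50


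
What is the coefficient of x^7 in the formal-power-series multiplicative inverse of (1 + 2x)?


The inverse is 1/(1 + 2x). Apply the geometric identity 1/(1 - y) = sum_{k>=0} y^k with y = -2x:
1/(1 + 2x) = sum_{k>=0} (-2)^k x^k.
So the coefficient of x^7 is (-2)^7 = -128.

-128


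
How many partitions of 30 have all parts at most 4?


Using the generating function (1-x)^(-1)(1-x^2)^(-1)...(1-x^4)^(-1),
the coefficient of x^30 counts these restricted partitions.
Result = 297

297


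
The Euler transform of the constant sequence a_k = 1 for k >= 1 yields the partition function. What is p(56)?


The Euler transform converts the sequence a_k = 1 into the number of integer partitions.
Using the recurrence or dynamic programming:
p(56) = 526823

526823


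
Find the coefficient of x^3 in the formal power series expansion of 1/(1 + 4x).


Write 1/(1 + c x) = 1/(1 - (-c) x) and apply the geometric-series identity
1/(1 - y) = sum_{k>=0} y^k to get 1/(1 + c x) = sum_{k>=0} (-c)^k x^k.
So the coefficient of x^k is (-c)^k = (-1)^k * c^k.
Here c = 4 and k = 3:
(-4)^3 = -1 * 64 = -64

-64


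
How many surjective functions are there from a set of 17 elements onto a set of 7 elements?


By inclusion-exclusion on which target elements are missed, the number of surjections from an n-set onto a k-set is
surj(n, k) = sum_{j=0}^{k} (-1)^j C(k, j) (k - j)^n.
Equivalently surj(n, k) = k! * S(n, k), where S(n, k) is the Stirling number of the second kind.
For n = 17, k = 7:
S(17, 7) = 25708104786, so
surj = 7! * 25708104786 = 5040 * 25708104786 = 129568848121440.

129568848121440


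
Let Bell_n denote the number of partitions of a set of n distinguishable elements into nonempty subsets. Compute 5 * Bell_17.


Bell_17 can be computed from the Bell triangle or from Dobinski's identity Bell_n = (1/e) * sum_{k>=0} k^n / k!.
Computing Bell_17 = 82864869804.
Then 5 * 82864869804 = 414324349020.

414324349020


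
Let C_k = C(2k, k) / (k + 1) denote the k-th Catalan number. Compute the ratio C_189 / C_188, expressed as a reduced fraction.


Using C_k = (2k)! / (k! (k+1)!), the ratio C_{k+1}/C_k simplifies to
C_{k+1}/C_k = [(2k+2)! / ((k+1)! (k+2)!)] * [k! (k+1)! / (2k)!]
 = (2k+2)(2k+1) / ((k+1)(k+2)) = 2(2k+1) / (k+2).
For k = 188: 2(2*188 + 1) / (188 + 2) = 754/190 = 377/95.

377/95


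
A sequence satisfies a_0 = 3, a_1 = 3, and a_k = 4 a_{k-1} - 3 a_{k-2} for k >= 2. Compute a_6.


The characteristic equation is t^2 - 4 t + 3 = 0, with roots r_1 = 3 and r_2 = 1 (so c_1 = r_1 + r_2, c_2 = -r_1 r_2 as required).
One can use the closed form a_n = A r_1^n + B r_2^n, but direct iteration is more reliable:
a_0 = 3, a_1 = 3, a_2 = 3, a_3 = 3, a_4 = 3, a_5 = 3, a_6 = 3.
So a_6 = 3.

3


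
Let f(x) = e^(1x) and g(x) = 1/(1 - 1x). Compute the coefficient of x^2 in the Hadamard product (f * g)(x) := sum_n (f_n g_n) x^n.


Expanding: f_k = 1^k/k! (from e^(1x)) and g_k = 1^k (from 1/(1 - 1x)). So the Hadamard coefficient (f * g)_k = 1^k 1^k / k! = (1)^k / k!.
For k = 2: 1^2/2! = 1/2 = 1/2.

1/2


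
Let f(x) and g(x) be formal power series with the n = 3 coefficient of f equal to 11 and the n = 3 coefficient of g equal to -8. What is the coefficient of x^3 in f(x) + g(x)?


Addition of formal power series is termwise.
The coefficient of x^3 in f + g = 11 + -8
= 3

3


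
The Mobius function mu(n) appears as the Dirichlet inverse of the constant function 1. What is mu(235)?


235 = 5 * 47 (all distinct primes).
mu(235) = (-1)^2 = 1

1


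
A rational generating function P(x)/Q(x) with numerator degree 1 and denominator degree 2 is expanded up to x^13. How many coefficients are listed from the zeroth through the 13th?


Expanding up to x^13 gives the coefficients for x^0, x^1, ..., x^13.
That is 13 + 1 = 14 coefficients in total.

14


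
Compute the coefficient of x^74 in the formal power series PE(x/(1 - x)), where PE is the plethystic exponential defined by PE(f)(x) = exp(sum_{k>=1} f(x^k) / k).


For f(x) = x/(1 - x) we have
sum_{k>=1} f(x^k) / k = sum_{k>=1} (1/k) * x^k / (1 - x^k) = sum_{k, m >= 1} x^(k m) / k,
which after exponentiating simplifies to
PE(x/(1 - x)) = prod_{k>=1} 1 / (1 - x^k).
This is the generating function for the partition function p(n), so the coefficient of x^74 is p(74).
Computing p(74) by dynamic programming over parts 1, 2, ..., 74: p(74) = 7089500.

7089500


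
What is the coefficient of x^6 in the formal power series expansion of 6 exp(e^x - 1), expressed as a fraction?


exp(e^x - 1) is the exponential generating function for the Bell numbers Bell_k: exp(e^x - 1) = sum_{k>=0} Bell_k x^k / k!.
So the coefficient of x^6 in 6 exp(e^x - 1) is 6 Bell_6 / 6!.
Computing: Bell_6 = 203 and 6! = 720, giving
6 * 203/720 = 203/120.

203/120


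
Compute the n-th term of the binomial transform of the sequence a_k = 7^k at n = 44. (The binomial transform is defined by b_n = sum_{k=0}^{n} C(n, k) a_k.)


With a_k = 7^k, b_n = sum_{k=0}^{n} C(n, k) 7^k = (1 + 7)^n by the binomial theorem.
For n = 44: (1 + 7)^44 = 8^44 = 5444517870735015415413993718908291383296.

5444517870735015415413993718908291383296


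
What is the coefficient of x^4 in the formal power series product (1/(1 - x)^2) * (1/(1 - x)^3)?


Combine the factors: (1/(1 - x)^2) * (1/(1 - x)^3) = 1/(1 - x)^5.
Then use 1/(1 - x)^r = sum_{k>=0} C(k + r - 1, r - 1) x^k with r = 5 and k = 4:
C(8, 4) = 70.

70


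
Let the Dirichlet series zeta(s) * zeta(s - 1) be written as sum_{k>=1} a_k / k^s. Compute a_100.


Convolution gives a_k = sum_{d | k} d * 1 = sum_{d | k} d = sigma(k), the sum of positive divisors of k.
For k = 100, the divisors are 1, 2, 4, 5, 10, 20, 25, 50, 100, so
sigma(100) = 1 + 2 + 4 + 5 + 10 + 20 + 25 + 50 + 100 = 217.

217


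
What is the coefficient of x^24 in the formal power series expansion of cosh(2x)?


The Maclaurin series is cosh(t) = sum_{m>=0} t^(2m) / (2m)!, so substituting t = 2x, only even powers of x are nonzero, with coefficient of x^(2m) equal to 2^(2m) / (2m)!.
For x^24 the coefficient is 2^24/24! = 16777216/620448401733239439360000 = 4/147926426347074375.

4/147926426347074375


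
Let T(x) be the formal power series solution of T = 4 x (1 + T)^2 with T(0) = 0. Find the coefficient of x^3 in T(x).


Apply the Lagrange inversion formula: if T = 4 x * phi(T) with phi(t) = (1 + t)^2, then [x^n] T = 4^n * (1/n) [t^(n-1)] phi(t)^n = 4^n * (1/n) [t^(n-1)] (1 + t)^(2n) = 4^n * (1/n) C(2n, n-1).
Using the identity C(2n, n-1) = C(2n, n) * n / (n+1), the unscaled factor equals C(2n, n) / (n+1) = C_n, the n-th Catalan number.
For n = 3: C_3 = C(6, 3) / 4 = 20/4 = 5.
With the 4^3 = 64 factor, the coefficient is 64 * 5 = 320.

320


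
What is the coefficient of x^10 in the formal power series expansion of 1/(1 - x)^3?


The expansion 1/(1 - x)^r = sum_{k>=0} C(k + r - 1, r - 1) x^k follows from the multiset / negative-binomial theorem (or from repeated differentiation of the geometric series).
For r = 3 and k = 10:
C(12, 2) = 479001600 / (2 * 3628800) = 66.

66


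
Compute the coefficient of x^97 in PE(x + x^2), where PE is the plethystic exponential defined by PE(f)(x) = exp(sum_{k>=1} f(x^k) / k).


With f(x) = x + x^2, the exponent is sum_{k>=1} (x^k + x^(2k)) / k = -ln(1 - x) - ln(1 - x^2). Exponentiating:
PE(x + x^2) = 1 / ((1 - x)(1 - x^2)).
This is the generating function for partitions of n into parts of size 1 or 2. The number of 2's can be any j in 0..48, and the rest are 1's, so
[x^97] = floor(97/2) + 1 = 49.

49


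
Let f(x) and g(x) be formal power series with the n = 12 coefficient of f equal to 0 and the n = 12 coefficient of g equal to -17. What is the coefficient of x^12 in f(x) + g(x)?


Addition of formal power series is termwise.
The coefficient of x^12 in f + g = 0 + -17
= -17

-17


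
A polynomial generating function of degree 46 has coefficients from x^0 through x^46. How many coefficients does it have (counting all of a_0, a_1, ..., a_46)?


A polynomial of degree 46 takes the form a_0 + a_1 x + ... + a_46 x^46.
The number of coefficients is 46 + 1 = 47.

47


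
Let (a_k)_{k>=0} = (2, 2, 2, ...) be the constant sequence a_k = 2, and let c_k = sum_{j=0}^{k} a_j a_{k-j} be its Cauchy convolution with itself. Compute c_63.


Since a_j = 2 for all j >= 0, the convolution sum becomes
c_k = sum_{j=0}^{k} 2 * 2 = 4 * (k + 1).
Equivalently, the generating function of (a_k) is 2/(1 - x) and its square is 4/(1 - x)^2 = sum_{k>=0} 4(k + 1) x^k.
For k = 63: 4 * 64 = 256.

256


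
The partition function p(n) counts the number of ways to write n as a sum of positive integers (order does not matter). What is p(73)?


Using the generating function prod_{k>=1} 1/(1-x^k), we compute p(73).
By dynamic programming over parts 1 through 73:
p(73) = 6185689

6185689


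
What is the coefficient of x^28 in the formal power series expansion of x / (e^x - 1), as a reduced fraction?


The exponential generating function for Bernoulli numbers is
x / (e^x - 1) = sum_{k>=0} B_k x^k / k!.
So the coefficient of x^28 in x / (e^x - 1) is B_28 / 28!.
Computing: B_28 = -23749461029/870, 28! = 304888344611713860501504000000, giving
-23749461029/870 / 304888344611713860501504000000 = -3392780147/37893265687455865519472640000000.

-3392780147/37893265687455865519472640000000


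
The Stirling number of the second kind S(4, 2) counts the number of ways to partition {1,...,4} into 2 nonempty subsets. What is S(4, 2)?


Using the explicit formula S(n,k) = (1/k!) sum_{j=0}^{k} (-1)^(k-j) C(k,j) j^n:
S(4, 2) = 7
Equivalently, S(n,k) is n! times the coefficient of x^n in the EGF (e^x - 1)^k / k!.

7


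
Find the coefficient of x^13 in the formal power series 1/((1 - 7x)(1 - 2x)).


By partial fractions or Cauchy convolution:
The coefficient equals sum_{k=0}^{13} 7^k * 2^(13-k).
= 135644611293

135644611293


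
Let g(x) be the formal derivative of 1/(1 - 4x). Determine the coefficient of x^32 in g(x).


Differentiate termwise: d/dx sum_{k>=0} 4^k x^k = sum_{k>=1} k 4^k x^(k-1) = sum_{j>=0} (j+1) 4^(j+1) x^j.
Equivalently, d/dx [1/(1 - 4x)] = 4/(1 - 4x)^2.
For j = 32: 33 * 4^33 = 33 * 73786976294838206464 = 2434970217729660813312.

2434970217729660813312


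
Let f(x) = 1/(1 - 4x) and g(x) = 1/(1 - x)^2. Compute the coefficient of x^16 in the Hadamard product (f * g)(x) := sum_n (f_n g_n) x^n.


f has coefficients f_k = 4^k. For g = 1/(1 - x)^2 the coefficient is g_k = C(k + 1, 1) = k + 1. The Hadamard coefficient is (f * g)_k = 4^k * (k + 1).
For k = 16: 4^16 * 17 = 4294967296 * 17 = 73014444032.

73014444032


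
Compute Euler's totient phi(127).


phi(n) counts integers in [1, n] coprime to n. Using the multiplicative formula phi(n) = n * prod_{p | n} (1 - 1/p):
127 = 127, so
phi(127) = 127 * (1 - 1/127) = 126.

126


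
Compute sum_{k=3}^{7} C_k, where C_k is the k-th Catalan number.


C_3 through C_7: 5, 14, 42, 132, 429
Sum = 5 + 14 + 42 + 132 + 429
= 622

622


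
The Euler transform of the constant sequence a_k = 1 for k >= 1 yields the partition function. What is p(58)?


The Euler transform converts the sequence a_k = 1 into the number of integer partitions.
Using the recurrence or dynamic programming:
p(58) = 715220

715220


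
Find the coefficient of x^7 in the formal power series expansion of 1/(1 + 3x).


Write 1/(1 + c x) = 1/(1 - (-c) x) and apply the geometric-series identity
1/(1 - y) = sum_{k>=0} y^k to get 1/(1 + c x) = sum_{k>=0} (-c)^k x^k.
So the coefficient of x^k is (-c)^k = (-1)^k * c^k.
Here c = 3 and k = 7:
(-3)^7 = -1 * 2187 = -2187

-2187


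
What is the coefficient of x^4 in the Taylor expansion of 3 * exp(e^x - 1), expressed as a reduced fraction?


exp(e^x - 1) = sum_{k>=0} Bell_k x^k / k!, where Bell_k is the k-th Bell number.
So the coefficient of x^4 is 3 * Bell_4 / 4!.
Computing: Bell_4 = 15 and 4! = 24, giving
3 * 15/24 = 15/8.

15/8


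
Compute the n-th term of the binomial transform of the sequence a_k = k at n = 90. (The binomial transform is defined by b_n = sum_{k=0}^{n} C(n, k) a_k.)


With a_k = k, b_n = sum_{k=0}^{n} C(n, k) k. Using k * C(n, k) = n * C(n-1, k-1) gives b_n = n * sum_{k>=1} C(n-1, k-1) = n * 2^(n-1).
For n = 90: 90 * 2^89 = 90 * 618970019642690137449562112 = 55707301767842112370460590080.

55707301767842112370460590080


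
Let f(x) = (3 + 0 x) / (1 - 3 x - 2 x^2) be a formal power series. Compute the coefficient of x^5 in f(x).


Write f(x) = sum_{k>=0} a_k x^k. Multiplying both sides by 1 - 3 x - 2 x^2 gives
(1 - 3 x - 2 x^2) sum_{k>=0} a_k x^k = 3 + 0 x.
Matching coefficients:
 x^0: a_0 = 3
 x^1: a_1 - 3 a_0 = 0  =>  a_1 = 3*3 + 0 = 9
 x^k (k >= 2): a_k = 3 a_{k-1} + 2 a_{k-2}.
Iterating: a_2 = 33, a_3 = 117, a_4 = 417, a_5 = 1485.
So the coefficient of x^5 is 1485.

1485


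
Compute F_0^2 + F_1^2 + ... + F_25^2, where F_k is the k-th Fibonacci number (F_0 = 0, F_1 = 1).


There is a standard identity sum_{k=0}^{N} F_k^2 = F_N * F_{N+1} (proved inductively from the telescoping relation F_k^2 = F_k F_{k+1} - F_{k-1} F_k). Then
sum_{k=0}^{25} F_k^2 = F_25 F_26 - F_0 F_0.
Computing: F_25 = 75025, F_26 = 121393.
Sum = 75025 * 121393 = 9107509825.

9107509825


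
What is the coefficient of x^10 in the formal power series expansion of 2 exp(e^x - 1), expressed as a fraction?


exp(e^x - 1) is the exponential generating function for the Bell numbers Bell_k: exp(e^x - 1) = sum_{k>=0} Bell_k x^k / k!.
So the coefficient of x^10 in 2 exp(e^x - 1) is 2 Bell_10 / 10!.
Computing: Bell_10 = 115975 and 10! = 3628800, giving
2 * 115975/3628800 = 4639/72576.

4639/72576


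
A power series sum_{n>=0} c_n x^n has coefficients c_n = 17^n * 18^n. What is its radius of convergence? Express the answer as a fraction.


By the root test (Cauchy-Hadamard), the radius is R = 1 / limsup_n |c_n|^(1/n).
Here |c_n|^(1/n) = (17^n * 18^n)^(1/n) = 17 * 18 = 306 for all n.
So R = 1/306 = 1/306.

1/306


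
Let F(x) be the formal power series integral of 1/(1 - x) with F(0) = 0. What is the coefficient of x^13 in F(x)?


1/(1 - x) = sum_{k>=0} x^k. Integrating termwise and using F(0) = 0 gives
F(x) = sum_{k>=0} x^(k+1) / (k+1) = sum_{m>=1} x^m / m = -ln(1 - x).
So the coefficient of x^13 is 1/13 = 1/13.

1/13


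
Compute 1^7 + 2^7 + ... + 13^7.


This power sum has a closed form given by Faulhaber's formula
sum_{k=1}^{m} k^p = (1 / (p + 1)) * sum_{j=0}^{p} C(p + 1, j) B_j m^(p + 1 - j),
but for small m direct computation is fastest:
1 + 128 + 2187 + 16384 + 78125 + 279936 + 823543 + 2097152 + 4782969 + 10000000 + 19487171 + 35831808 + 62748517 = 136147921.

136147921


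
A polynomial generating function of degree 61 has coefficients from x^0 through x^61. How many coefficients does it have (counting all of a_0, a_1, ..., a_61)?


A polynomial of degree 61 takes the form a_0 + a_1 x + ... + a_61 x^61.
The number of coefficients is 61 + 1 = 62.

62


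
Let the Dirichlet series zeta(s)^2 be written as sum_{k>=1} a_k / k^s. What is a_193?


The Dirichlet convolution of the constant function 1 with itself gives (1 * 1)(k) = sum_{d | k} 1 = d(k), the number of positive divisors of k.
Since zeta(s) = sum_{k>=1} 1/k^s, we have zeta(s)^2 = sum_{k>=1} d(k)/k^s, so a_k = d(k).
For k = 193: the divisors are 1, 193.
Count = 2.

2


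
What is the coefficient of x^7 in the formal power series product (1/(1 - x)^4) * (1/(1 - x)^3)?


Combine the factors: (1/(1 - x)^4) * (1/(1 - x)^3) = 1/(1 - x)^7.
Then use 1/(1 - x)^r = sum_{k>=0} C(k + r - 1, r - 1) x^k with r = 7 and k = 7:
C(13, 6) = 1716.

1716


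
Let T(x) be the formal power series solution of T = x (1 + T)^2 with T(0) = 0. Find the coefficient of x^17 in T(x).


Apply the Lagrange inversion formula: if T = x * phi(T) with phi(t) = (1 + t)^2, then [x^n] T = (1/n) [t^(n-1)] phi(t)^n = (1/n) [t^(n-1)] (1 + t)^(2n) = (1/n) C(2n, n-1).
Using the identity C(2n, n-1) = C(2n, n) * n / (n+1), the unscaled factor equals C(2n, n) / (n+1) = C_n, the n-th Catalan number.
For n = 17: C_17 = C(34, 17) / 18 = 2333606220/18 = 129644790 = 129644790.

129644790


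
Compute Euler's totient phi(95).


phi(n) counts integers in [1, n] coprime to n. Using the multiplicative formula phi(n) = n * prod_{p | n} (1 - 1/p):
95 = 5 * 19, so
phi(95) = 95 * (1 - 1/5) * (1 - 1/19) = 72.

72


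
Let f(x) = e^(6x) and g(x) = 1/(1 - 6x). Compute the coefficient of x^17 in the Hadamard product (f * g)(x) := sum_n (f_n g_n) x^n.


Expanding: f_k = 6^k/k! (from e^(6x)) and g_k = 6^k (from 1/(1 - 6x)). So the Hadamard coefficient (f * g)_k = 6^k 6^k / k! = (36)^k / k!.
For k = 17: 36^17/17! = 286511799958070431838109696/355687428096000 = 11994027762626592768/14889875.

11994027762626592768/14889875


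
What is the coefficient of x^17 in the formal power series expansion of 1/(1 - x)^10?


The negative binomial / multiset identity is
1/(1 - x)^r = sum_{k>=0} C(k + r - 1, r - 1) x^k.
Here r = 10 and k = 17, so the coefficient is
C(17 + 9, 9) = C(26, 9)
= 3124550

3124550


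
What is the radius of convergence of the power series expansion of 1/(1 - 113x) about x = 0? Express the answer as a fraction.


Expanding 1/(1 - 113x) = sum_{k>=0} 113^k x^k, the series converges when |113x| < 1, i.e., |x| < 1/113.
So the radius of convergence is 1/113 = 1/113.

1/113


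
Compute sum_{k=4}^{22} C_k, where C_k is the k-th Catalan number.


C_4 through C_22: 14, 42, 132, 429, 1430, 4862, 16796, 58786, 208012, 742900, 2674440, 9694845, 35357670, 129644790, 477638700, 1767263190, 6564120420, 24466267020, 91482563640
Sum = 14 + 42 + 132 + 429 + 1430 + 4862 + 16796 + 58786 + 208012 + 742900 + 2674440 + 9694845 + 35357670 + 129644790 + 477638700 + 1767263190 + 6564120420 + 24466267020 + 91482563640
= 124936258118

124936258118


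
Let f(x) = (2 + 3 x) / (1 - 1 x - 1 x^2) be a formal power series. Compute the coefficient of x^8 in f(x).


Write f(x) = sum_{k>=0} a_k x^k. Multiplying both sides by 1 - 1 x - 1 x^2 gives
(1 - 1 x - 1 x^2) sum_{k>=0} a_k x^k = 2 + 3 x.
Matching coefficients:
 x^0: a_0 = 2
 x^1: a_1 - 1 a_0 = 3  =>  a_1 = 1*2 + 3 = 5
 x^k (k >= 2): a_k = 1 a_{k-1} + 1 a_{k-2}.
Iterating: a_2 = 7, a_3 = 12, a_4 = 19, a_5 = 31, a_6 = 50, a_7 = 81, a_8 = 131.
So the coefficient of x^8 is 131.

131


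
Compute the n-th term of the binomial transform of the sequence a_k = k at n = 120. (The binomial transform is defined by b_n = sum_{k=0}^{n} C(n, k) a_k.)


With a_k = k, b_n = sum_{k=0}^{n} C(n, k) k. Using k * C(n, k) = n * C(n-1, k-1) gives b_n = n * sum_{k>=1} C(n-1, k-1) = n * 2^(n-1).
For n = 120: 120 * 2^119 = 120 * 664613997892457936451903530140172288 = 79753679747094952374228423616820674560.

79753679747094952374228423616820674560


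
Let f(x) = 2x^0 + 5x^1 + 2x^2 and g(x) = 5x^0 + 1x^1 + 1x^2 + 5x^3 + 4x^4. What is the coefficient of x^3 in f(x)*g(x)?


Cauchy product at x^3:
2*5 + 5*1 + 2*1
= 17

17


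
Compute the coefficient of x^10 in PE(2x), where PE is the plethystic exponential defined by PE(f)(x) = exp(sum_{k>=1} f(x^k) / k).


With f(x) = 2x, the exponent is sum_{k>=1} 2 x^k / k = 2 * (-ln(1 - x)). Exponentiating:
PE(2x) = exp(-2 ln(1 - x)) = 1/(1 - x)^2.
By the negative binomial expansion, [x^n] 1/(1 - x)^2 = C(n + 1, 1).
For n = 10: C(11, 1) = 11.

11


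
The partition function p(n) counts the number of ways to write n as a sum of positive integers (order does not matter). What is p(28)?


Using the generating function prod_{k>=1} 1/(1-x^k), we compute p(28).
By dynamic programming over parts 1 through 28:
p(28) = 3718

3718


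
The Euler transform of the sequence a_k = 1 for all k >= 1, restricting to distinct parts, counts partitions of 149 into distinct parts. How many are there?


Partitions of 149 into distinct parts can be computed via generating function.
Product (1+x)(1+x^2)(1+x^3)...
The coefficient of x^149 = 18108418

18108418


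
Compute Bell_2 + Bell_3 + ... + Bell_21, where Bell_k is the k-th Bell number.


Recall Bell_k counts set partitions of a k-set (with Bell_0 = 1 by convention).
Bell_2 through Bell_21: 2, 5, 15, 52, 203, 877, 4140, 21147, 115975, 678570, 4213597, 27644437, 190899322, 1382958545, 10480142147, 82864869804, 682076806159, 5832742205057, 51724158235372, 474869816156751
Sum = 2 + 5 + 15 + 52 + 203 + 877 + 4140 + 21147 + 115975 + 678570 + 4213597 + 27644437 + 190899322 + 1382958545 + 10480142147 + 82864869804 + 682076806159 + 5832742205057 + 51724158235372 + 474869816156751 = 533203744952177.

533203744952177


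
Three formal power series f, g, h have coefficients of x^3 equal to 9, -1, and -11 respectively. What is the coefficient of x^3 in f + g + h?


Series addition is componentwise:
9 + -1 + -11
= -3

-3


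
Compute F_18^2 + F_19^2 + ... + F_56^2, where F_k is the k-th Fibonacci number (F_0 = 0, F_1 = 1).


There is a standard identity sum_{k=0}^{N} F_k^2 = F_N * F_{N+1} (proved inductively from the telescoping relation F_k^2 = F_k F_{k+1} - F_{k-1} F_k). Then
sum_{k=18}^{56} F_k^2 = F_56 F_57 - F_17 F_18.
Computing: F_56 = 225851433717, F_57 = 365435296162, F_17 = 1597, F_18 = 2584.
Sum = 225851433717 * 365435296162 - 1597 * 2584 = 82534085568984203367506.

82534085568984203367506


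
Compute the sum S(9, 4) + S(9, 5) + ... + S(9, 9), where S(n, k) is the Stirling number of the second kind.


By definition, S(n, k) counts partitions of an n-set into exactly k nonempty blocks.
Computing row n = 9 for k = 4..9:
S(9, k): 7770, 6951, 2646, 462, 36, 1
Sum = 17866.

17866


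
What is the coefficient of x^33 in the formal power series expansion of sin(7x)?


The Maclaurin series is sin(t) = sum_{k>=0} (-1)^k t^(2k+1) / (2k+1)!, so substituting t = 7x, only odd powers of x are nonzero, with coefficient of x^(2k+1) equal to (-1)^k 7^(2k+1) / (2k+1)!.
Write 33 = 2*16 + 1, giving the coefficient (-1)^16 * 7^33 / 33! = 7730993719707444524137094407/8683317618811886495518194401280000000 = 3219905755813179726837607/3616542115290248436284129280000000.

3219905755813179726837607/3616542115290248436284129280000000


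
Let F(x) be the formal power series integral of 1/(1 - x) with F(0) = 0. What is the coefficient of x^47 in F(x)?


1/(1 - x) = sum_{k>=0} x^k. Integrating termwise and using F(0) = 0 gives
F(x) = sum_{k>=0} x^(k+1) / (k+1) = sum_{m>=1} x^m / m = -ln(1 - x).
So the coefficient of x^47 is 1/47 = 1/47.

1/47


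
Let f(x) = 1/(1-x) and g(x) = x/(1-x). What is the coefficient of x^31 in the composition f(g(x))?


First simplify the composition: f(g(x)) = 1/(1 - x/(1-x)) = (1-x)/((1-x) - x) = (1-x)/(1-2x).
Now extract the coefficient. Write (1-x)/(1-2x) = 1/(1-2x) - x/(1-2x).
The coefficient of x^n in 1/(1-2x) is 2^n, and in x/(1-2x) is 2^(n-1) (for n >= 1).
So the coefficient of x^31 is 2^31 - 2^30 = 2147483648 - 1073741824 = 1073741824.

1073741824


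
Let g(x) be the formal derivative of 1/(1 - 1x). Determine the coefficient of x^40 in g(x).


Differentiate termwise: d/dx sum_{k>=0} 1^k x^k = sum_{k>=1} k 1^k x^(k-1) = sum_{j>=0} (j+1) 1^(j+1) x^j.
Equivalently, d/dx [1/(1 - 1x)] = 1/(1 - 1x)^2.
For j = 40: 41 * 1^41 = 41 * 1 = 41.

41


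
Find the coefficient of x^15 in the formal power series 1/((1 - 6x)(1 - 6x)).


By partial fractions or Cauchy convolution:
The coefficient equals sum_{k=0}^{15} 6^k * 6^(15-k).
= 7522959753216

7522959753216


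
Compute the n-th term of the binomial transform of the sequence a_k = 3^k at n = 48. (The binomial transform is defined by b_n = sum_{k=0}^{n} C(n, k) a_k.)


With a_k = 3^k, b_n = sum_{k=0}^{n} C(n, k) 3^k = (1 + 3)^n by the binomial theorem.
For n = 48: (1 + 3)^48 = 4^48 = 79228162514264337593543950336.

79228162514264337593543950336


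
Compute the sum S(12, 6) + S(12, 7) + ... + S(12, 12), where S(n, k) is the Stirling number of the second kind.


By definition, S(n, k) counts partitions of an n-set into exactly k nonempty blocks.
Computing row n = 12 for k = 6..12:
S(12, k): 1323652, 627396, 159027, 22275, 1705, 66, 1
Sum = 2134122.

2134122


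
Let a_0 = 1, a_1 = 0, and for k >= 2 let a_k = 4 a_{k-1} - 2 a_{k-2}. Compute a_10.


Iterating the recurrence forward:
a_0 = 1
a_1 = 0
a_2 = 4*0 - 2*1 = -2
a_3 = 4*-2 - 2*0 = -8
a_4 = 4*-8 - 2*-2 = -28
a_5 = 4*-28 - 2*-8 = -96
a_6 = 4*-96 - 2*-28 = -328
a_7 = 4*-328 - 2*-96 = -1120
a_8 = 4*-1120 - 2*-328 = -3824
a_9 = 4*-3824 - 2*-1120 = -13056
a_10 = 4*-13056 - 2*-3824 = -44576
So a_10 = -44576.

-44576


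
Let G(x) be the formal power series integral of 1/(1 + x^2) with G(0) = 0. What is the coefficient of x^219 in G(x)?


1/(1 + x^2) = sum_{j>=0} (-1)^j x^(2j). Integrating termwise with G(0) = 0:
G(x) = sum_{j>=0} (-1)^j x^(2j+1) / (2j+1) = arctan(x).
Only odd powers are nonzero. For x^219 write 219 = 2*109 + 1, giving
(-1)^109 / 219 = -1/219 = -1/219.

-1/219


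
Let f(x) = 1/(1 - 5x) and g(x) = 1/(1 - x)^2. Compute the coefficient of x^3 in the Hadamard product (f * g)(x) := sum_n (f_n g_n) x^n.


f has coefficients f_k = 5^k. For g = 1/(1 - x)^2 the coefficient is g_k = C(k + 1, 1) = k + 1. The Hadamard coefficient is (f * g)_k = 5^k * (k + 1).
For k = 3: 5^3 * 4 = 125 * 4 = 500.

500


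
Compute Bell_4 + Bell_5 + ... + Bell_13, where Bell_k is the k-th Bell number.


Recall Bell_k counts set partitions of a k-set (with Bell_0 = 1 by convention).
Bell_4 through Bell_13: 15, 52, 203, 877, 4140, 21147, 115975, 678570, 4213597, 27644437
Sum = 15 + 52 + 203 + 877 + 4140 + 21147 + 115975 + 678570 + 4213597 + 27644437 = 32679013.

32679013


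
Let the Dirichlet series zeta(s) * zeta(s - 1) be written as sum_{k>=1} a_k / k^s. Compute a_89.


Convolution gives a_k = sum_{d | k} d * 1 = sum_{d | k} d = sigma(k), the sum of positive divisors of k.
For k = 89, the divisors are 1, 89, so
sigma(89) = 1 + 89 = 90.

90


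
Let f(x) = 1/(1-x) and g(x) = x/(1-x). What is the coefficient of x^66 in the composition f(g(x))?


First simplify the composition: f(g(x)) = 1/(1 - x/(1-x)) = (1-x)/((1-x) - x) = (1-x)/(1-2x).
Now extract the coefficient. Write (1-x)/(1-2x) = 1/(1-2x) - x/(1-2x).
The coefficient of x^n in 1/(1-2x) is 2^n, and in x/(1-2x) is 2^(n-1) (for n >= 1).
So the coefficient of x^66 is 2^66 - 2^65 = 73786976294838206464 - 36893488147419103232 = 36893488147419103232.

36893488147419103232


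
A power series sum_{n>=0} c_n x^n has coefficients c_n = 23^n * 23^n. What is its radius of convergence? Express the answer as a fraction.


By the root test (Cauchy-Hadamard), the radius is R = 1 / limsup_n |c_n|^(1/n).
Here |c_n|^(1/n) = (23^n * 23^n)^(1/n) = 23 * 23 = 529 for all n.
So R = 1/529 = 1/529.

1/529


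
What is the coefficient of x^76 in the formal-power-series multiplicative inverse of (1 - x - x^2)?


Let the inverse be f(x) = sum_{k>=0} a_k x^k. From f(x) * (1 - x - x^2) = 1 and matching coefficients:
 x^0: a_0 = 1.
 x^1: a_1 - a_0 = 0, so a_1 = 1.
 x^k (k >= 2): a_k - a_{k-1} - a_{k-2} = 0, i.e. a_k = a_{k-1} + a_{k-2}.
This is the Fibonacci-type recurrence shifted so that a_0 = a_1 = 1.
Iterating: a_0=1, a_1=1, a_2=2, a_3=3, a_4=5, a_5=8, a_6=13, a_7=21, a_8=34, a_9=55, ...
a_76 = 5527939700884757.

5527939700884757


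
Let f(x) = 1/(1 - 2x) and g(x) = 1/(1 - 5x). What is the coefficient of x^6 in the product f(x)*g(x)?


The coefficient of x^n in f*g is the Cauchy product: sum_{k=0}^{n} a^k * b^(n-k).
With a=2, b=5, n=6:
sum_{k=0}^{6} 2^k * 5^(6-k)
= 25999

25999


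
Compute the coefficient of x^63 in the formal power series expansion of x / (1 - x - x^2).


Let f(x) = sum_{k>=0} a_k x^k. Multiplying f(x) * (1 - x - x^2) = x and matching coefficients gives a_0 = 0, a_1 = 1, and a_k = a_{k-1} + a_{k-2} for k >= 2. These are the Fibonacci numbers F_k.
Iterating from F_0 = 0, F_1 = 1:
F_0=0, F_1=1, F_2=1, F_3=2, F_4=3, F_5=5, F_6=8, F_7=13, F_8=21, F_9=34, ...
F_63 = 6557470319842.

6557470319842
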